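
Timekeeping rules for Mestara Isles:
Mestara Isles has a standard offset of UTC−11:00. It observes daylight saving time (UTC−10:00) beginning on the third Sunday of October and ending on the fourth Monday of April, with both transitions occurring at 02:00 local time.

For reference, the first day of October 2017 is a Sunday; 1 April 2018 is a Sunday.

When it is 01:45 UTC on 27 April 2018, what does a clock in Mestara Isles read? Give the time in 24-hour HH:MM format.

1 October 2017 is a Sunday, so the first Sunday is October 1 and the third is October 15.
1 April 2018 is a Sunday, so the first Monday is April 2 and the fourth is April 23.
At the standard offset (UTC−11:00), 01:45 UTC − 11h = 14:45 Mestara Isles standard time (rolling into the previous day, 26 April 2018).
The standard-time date in Mestara Isles, 26 April 2018, is outside the daylight-saving period (15 October 2017 – 23 April 2018), so Mestara Isles is on standard time, UTC−11:00.
01:45 UTC − 11h = 14:45 local (rolling into the previous day, 26 April 2018).

14:45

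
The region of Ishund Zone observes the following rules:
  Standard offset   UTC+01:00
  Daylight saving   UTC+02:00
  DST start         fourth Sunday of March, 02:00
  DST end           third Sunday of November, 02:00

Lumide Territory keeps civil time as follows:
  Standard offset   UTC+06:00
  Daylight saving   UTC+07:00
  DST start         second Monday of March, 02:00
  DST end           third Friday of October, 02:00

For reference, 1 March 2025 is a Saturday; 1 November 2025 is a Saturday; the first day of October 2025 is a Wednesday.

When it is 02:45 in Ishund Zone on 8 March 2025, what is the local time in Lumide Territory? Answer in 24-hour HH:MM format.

07:45

1 March 2025 is a Saturday, so the first Sunday is March 2 and the fourth is March 23.
1 November 2025 is a Saturday, so the first Sunday is November 2 and the third is November 16.
Daylight saving runs 23 March – 16 November; 8 March 2025 is outside that window, so Ishund Zone is on standard time at UTC+01:00.
02:45 Ishund Zone − 1h = 01:45 UTC.
1 March 2025 is a Saturday, so the first Monday is March 3 and the second is March 10.
1 October 2025 is a Wednesday, so the first Friday is October 3 and the third is October 17.
At the standard offset (UTC+06:00), 01:45 UTC + 6h = 07:45 Lumide Territory standard time.
The standard-time date in Lumide Territory, 8 March 2025, does not fall between 10 March and 17 October, so daylight saving is not in effect and Lumide Territory is at UTC+06:00.
01:45 UTC + 6h = 07:45 Lumide Territory.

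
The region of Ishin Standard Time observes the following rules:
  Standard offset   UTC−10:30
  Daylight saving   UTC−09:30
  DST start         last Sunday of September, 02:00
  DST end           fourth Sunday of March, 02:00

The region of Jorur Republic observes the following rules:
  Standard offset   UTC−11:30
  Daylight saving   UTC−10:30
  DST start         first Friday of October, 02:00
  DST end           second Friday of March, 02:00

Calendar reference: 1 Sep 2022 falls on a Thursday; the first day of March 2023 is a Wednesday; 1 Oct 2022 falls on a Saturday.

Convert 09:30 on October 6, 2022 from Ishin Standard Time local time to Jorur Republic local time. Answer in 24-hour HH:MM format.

07:30

1 September 2022 is a Thursday, so Sundays fall on 4, 11, 18, 25; the last is September 25.
1 March 2023 is a Wednesday, so the first Sunday is March 5 and the fourth is March 26.
Daylight saving runs 25 September 2022 – 26 March 2023; October 6, 2022 is inside that window, so Ishin Standard Time is at UTC−09:30.
09:30 Ishin Standard Time + 9h30m = 19:00 UTC.
1 October 2022 is a Saturday, so the first Friday is October 7.
1 March 2023 is a Wednesday, so the first Friday is March 3 and the second is March 10.
At the standard offset (UTC−11:30), 19:00 UTC − 11h30m = 07:30 Jorur Republic standard time.
The standard-time date in Jorur Republic, October 6, 2022, is outside the daylight-saving period (7 October 2022 – 10 March 2023), so Jorur Republic is on standard time, UTC−11:30.
19:00 UTC − 11h30m = 07:30 Jorur Republic.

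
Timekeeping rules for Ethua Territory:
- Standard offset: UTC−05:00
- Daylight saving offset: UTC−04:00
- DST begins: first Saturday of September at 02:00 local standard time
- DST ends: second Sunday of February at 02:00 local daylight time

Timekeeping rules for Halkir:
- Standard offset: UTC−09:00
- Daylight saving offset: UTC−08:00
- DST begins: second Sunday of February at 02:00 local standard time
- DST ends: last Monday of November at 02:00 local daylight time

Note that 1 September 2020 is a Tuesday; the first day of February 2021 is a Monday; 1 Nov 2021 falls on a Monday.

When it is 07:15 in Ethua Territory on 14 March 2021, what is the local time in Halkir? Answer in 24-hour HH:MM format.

1 September 2020 is a Tuesday, so the first Saturday is September 5.
1 February 2021 is a Monday, so the first Sunday is February 7 and the second is February 14.
Daylight saving runs 5 September 2020 – 14 February 2021; 14 March 2021 is outside that window, so Ethua Territory is on standard time at UTC−05:00.
07:15 Ethua Territory + 5h = 12:15 UTC.
1 February 2021 is a Monday, so the first Sunday is February 7 and the second is February 14.
1 November 2021 is a Monday, so Mondays fall on 1, 8, 15, 22, 29; the last is November 29.
At the standard offset (UTC−09:00), 12:15 UTC − 9h = 03:15 Halkir standard time.
The standard-time date in Halkir, 14 March 2021, lies within the daylight-saving period (14 February – 29 November), so Halkir is on daylight time, UTC−08:00.
12:15 UTC − 8h = 04:15 Halkir.

04:15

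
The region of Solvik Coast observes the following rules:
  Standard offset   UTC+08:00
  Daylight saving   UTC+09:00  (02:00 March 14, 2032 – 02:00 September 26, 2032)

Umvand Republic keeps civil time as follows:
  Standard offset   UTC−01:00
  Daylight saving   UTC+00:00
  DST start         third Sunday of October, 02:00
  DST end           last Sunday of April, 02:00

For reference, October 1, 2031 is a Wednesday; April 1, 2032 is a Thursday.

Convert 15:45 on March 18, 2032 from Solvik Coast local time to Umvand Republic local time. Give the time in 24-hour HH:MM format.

06:45

Daylight saving runs 14 March – 26 September; March 18, 2032 is inside that window, so Solvik Coast is at UTC+09:00.
15:45 Solvik Coast − 9h = 06:45 UTC.
1 October 2031 is a Wednesday, so the first Sunday is October 5 and the third is October 19.
1 April 2032 is a Thursday, so Sundays fall on 4, 11, 18, 25; the last is April 25.
At the standard offset (UTC−01:00), 06:45 UTC − 1h = 05:45 Umvand Republic standard time.
Daylight saving runs 19 October 2031 – 25 April 2032; the standard-time date in Umvand Republic, March 18, 2032, is inside that window, so Umvand Republic is at UTC+00:00.
06:45 UTC + 0h = 06:45 Umvand Republic.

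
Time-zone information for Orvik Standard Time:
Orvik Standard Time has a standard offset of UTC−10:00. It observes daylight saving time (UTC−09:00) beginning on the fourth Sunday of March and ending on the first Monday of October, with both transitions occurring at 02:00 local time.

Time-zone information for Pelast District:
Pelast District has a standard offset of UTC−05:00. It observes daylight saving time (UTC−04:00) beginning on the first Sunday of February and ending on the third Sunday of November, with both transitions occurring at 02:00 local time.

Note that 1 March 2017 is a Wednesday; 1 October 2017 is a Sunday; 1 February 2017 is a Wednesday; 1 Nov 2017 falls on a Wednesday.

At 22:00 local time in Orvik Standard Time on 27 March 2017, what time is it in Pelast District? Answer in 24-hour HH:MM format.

03:00

1 March 2017 is a Wednesday, so the first Sunday is March 5 and the fourth is March 26.
1 October 2017 is a Sunday, so the first Monday is October 2.
27 March 2017 lies within the daylight-saving period (26 March – 2 October), so Orvik Standard Time is on daylight time, UTC−09:00.
22:00 Orvik Standard Time + 9h = 07:00 UTC (rolling into the next day, 28 March 2017).
1 February 2017 is a Wednesday, so the first Sunday is February 5.
1 November 2017 is a Wednesday, so the first Sunday is November 5 and the third is November 19.
At the standard offset (UTC−05:00), 07:00 UTC − 5h = 02:00 Pelast District standard time.
Daylight saving runs 5 February – 19 November; the standard-time date in Pelast District, 28 March 2017, is inside that window, so Pelast District is at UTC−04:00.
07:00 UTC − 4h = 03:00 Pelast District.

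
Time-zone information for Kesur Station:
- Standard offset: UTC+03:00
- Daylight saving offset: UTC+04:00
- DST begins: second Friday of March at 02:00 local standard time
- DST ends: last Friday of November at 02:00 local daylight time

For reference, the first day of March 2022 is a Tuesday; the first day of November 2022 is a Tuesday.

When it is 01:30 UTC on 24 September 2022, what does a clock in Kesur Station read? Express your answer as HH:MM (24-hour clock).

1 March 2022 is a Tuesday, so the first Friday is March 4 and the second is March 11.
1 November 2022 is a Tuesday, so Fridays fall on 4, 11, 18, 25; the last is November 25.
At the standard offset (UTC+03:00), 01:30 UTC + 3h = 04:30 Kesur Station standard time.
The standard-time date in Kesur Station, 24 September 2022, lies within the daylight-saving period (11 March – 25 November), so Kesur Station is on daylight time, UTC+04:00.
01:30 UTC + 4h = 05:30 local.

05:30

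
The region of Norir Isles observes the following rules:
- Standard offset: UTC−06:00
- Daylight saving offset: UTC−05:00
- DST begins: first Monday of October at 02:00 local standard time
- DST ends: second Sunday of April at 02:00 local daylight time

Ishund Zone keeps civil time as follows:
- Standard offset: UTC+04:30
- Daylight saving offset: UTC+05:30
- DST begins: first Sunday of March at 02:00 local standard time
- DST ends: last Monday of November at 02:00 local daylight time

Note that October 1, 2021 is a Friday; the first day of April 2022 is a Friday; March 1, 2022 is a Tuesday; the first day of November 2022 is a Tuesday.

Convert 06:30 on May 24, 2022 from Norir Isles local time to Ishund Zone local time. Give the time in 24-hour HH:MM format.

18:00

1 October 2021 is a Friday, so the first Monday is October 4.
1 April 2022 is a Friday, so the first Sunday is April 3 and the second is April 10.
Daylight saving runs 4 October 2021 – 10 April 2022; May 24, 2022 is outside that window, so Norir Isles is on standard time at UTC−06:00.
06:30 Norir Isles + 6h = 12:30 UTC.
1 March 2022 is a Tuesday, so the first Sunday is March 6.
1 November 2022 is a Tuesday, so Mondays fall on 7, 14, 21, 28; the last is November 28.
At the standard offset (UTC+04:30), 12:30 UTC + 4h30m = 17:00 Ishund Zone standard time.
The standard-time date in Ishund Zone, May 24, 2022, falls between 6 March and 28 November, so daylight saving is in effect and Ishund Zone is at UTC+05:30.
12:30 UTC + 5h30m = 18:00 Ishund Zone.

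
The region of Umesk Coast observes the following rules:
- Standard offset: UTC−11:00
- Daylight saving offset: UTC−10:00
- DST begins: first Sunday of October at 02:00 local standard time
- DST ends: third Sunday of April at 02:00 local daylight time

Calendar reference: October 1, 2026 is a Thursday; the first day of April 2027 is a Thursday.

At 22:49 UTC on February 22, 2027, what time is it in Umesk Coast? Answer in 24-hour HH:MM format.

12:49

1 October 2026 is a Thursday, so the first Sunday is October 4.
1 April 2027 is a Thursday, so the first Sunday is April 4 and the third is April 18.
At the standard offset (UTC−11:00), 22:49 UTC − 11h = 11:49 Umesk Coast standard time.
The standard-time date in Umesk Coast, February 22, 2027, falls between 4 October 2026 and 18 April 2027, so daylight saving is in effect and Umesk Coast is at UTC−10:00.
22:49 UTC − 10h = 12:49 local.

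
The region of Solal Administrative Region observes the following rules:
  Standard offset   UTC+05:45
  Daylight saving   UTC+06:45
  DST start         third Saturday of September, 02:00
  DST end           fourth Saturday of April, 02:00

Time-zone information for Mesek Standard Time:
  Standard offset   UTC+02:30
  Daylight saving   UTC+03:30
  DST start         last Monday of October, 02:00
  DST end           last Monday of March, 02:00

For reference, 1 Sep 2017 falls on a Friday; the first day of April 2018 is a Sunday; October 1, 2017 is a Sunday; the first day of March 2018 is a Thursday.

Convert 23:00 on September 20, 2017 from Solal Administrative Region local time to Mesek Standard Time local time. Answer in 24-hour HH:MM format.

1 September 2017 is a Friday, so the first Saturday is September 2 and the third is September 16.
1 April 2018 is a Sunday, so the first Saturday is April 7 and the fourth is April 28.
Daylight saving runs 16 September 2017 – 28 April 2018; September 20, 2017 is inside that window, so Solal Administrative Region is at UTC+06:45.
23:00 Solal Administrative Region − 6h45m = 16:15 UTC.
1 October 2017 is a Sunday, so Mondays fall on 2, 9, 16, 23, 30; the last is October 30.
1 March 2018 is a Thursday, so Mondays fall on 5, 12, 19, 26; the last is March 26.
At the standard offset (UTC+02:30), 16:15 UTC + 2h30m = 18:45 Mesek Standard Time standard time.
The standard-time date in Mesek Standard Time, September 20, 2017, is outside the daylight-saving period (30 October 2017 – 26 March 2018), so Mesek Standard Time is on standard time, UTC+02:30.
16:15 UTC + 2h30m = 18:45 Mesek Standard Time.

18:45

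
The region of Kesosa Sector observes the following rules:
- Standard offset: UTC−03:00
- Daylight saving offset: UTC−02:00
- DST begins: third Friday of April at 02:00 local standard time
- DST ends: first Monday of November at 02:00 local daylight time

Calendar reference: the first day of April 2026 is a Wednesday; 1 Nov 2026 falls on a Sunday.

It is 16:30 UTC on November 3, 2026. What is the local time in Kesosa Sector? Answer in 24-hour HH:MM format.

1 April 2026 is a Wednesday, so the first Friday is April 3 and the third is April 17.
1 November 2026 is a Sunday, so the first Monday is November 2.
At the standard offset (UTC−03:00), 16:30 UTC − 3h = 13:30 Kesosa Sector standard time.
The standard-time date in Kesosa Sector, November 3, 2026, is outside the daylight-saving period (17 April – 2 November), so Kesosa Sector is on standard time, UTC−03:00.
16:30 UTC − 3h = 13:30 local.

13:30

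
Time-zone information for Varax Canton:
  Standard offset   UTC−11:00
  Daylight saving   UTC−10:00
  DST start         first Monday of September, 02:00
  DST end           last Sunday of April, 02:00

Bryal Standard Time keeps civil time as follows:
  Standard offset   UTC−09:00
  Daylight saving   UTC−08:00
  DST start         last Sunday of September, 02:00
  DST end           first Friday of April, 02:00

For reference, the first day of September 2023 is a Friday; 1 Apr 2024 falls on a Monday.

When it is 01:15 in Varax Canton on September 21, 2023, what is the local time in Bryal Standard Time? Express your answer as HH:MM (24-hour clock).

02:15

1 September 2023 is a Friday, so the first Monday is September 4.
1 April 2024 is a Monday, so Sundays fall on 7, 14, 21, 28; the last is April 28.
September 21, 2023 falls between 4 September 2023 and 28 April 2024, so daylight saving is in effect and Varax Canton is at UTC−10:00.
01:15 Varax Canton + 10h = 11:15 UTC.
1 September 2023 is a Friday, so Sundays fall on 3, 10, 17, 24; the last is September 24.
1 April 2024 is a Monday, so the first Friday is April 5.
At the standard offset (UTC−09:00), 11:15 UTC − 9h = 02:15 Bryal Standard Time standard time.
The standard-time date in Bryal Standard Time, September 21, 2023, is outside the daylight-saving period (24 September 2023 – 5 April 2024), so Bryal Standard Time is on standard time, UTC−09:00.
11:15 UTC − 9h = 02:15 Bryal Standard Time.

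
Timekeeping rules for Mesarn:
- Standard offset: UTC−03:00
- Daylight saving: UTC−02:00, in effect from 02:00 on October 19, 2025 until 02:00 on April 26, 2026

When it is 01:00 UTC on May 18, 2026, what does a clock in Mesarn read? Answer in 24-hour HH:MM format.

22:00

At the standard offset (UTC−03:00), 01:00 UTC − 3h = 22:00 Mesarn standard time (rolling into the previous day, 17 May 2026).
The standard-time date in Mesarn, May 17, 2026, does not fall between 19 October 2025 and 26 April 2026, so daylight saving is not in effect and Mesarn is at UTC−03:00.
01:00 UTC − 3h = 22:00 local (rolling into the previous day, 17 May 2026).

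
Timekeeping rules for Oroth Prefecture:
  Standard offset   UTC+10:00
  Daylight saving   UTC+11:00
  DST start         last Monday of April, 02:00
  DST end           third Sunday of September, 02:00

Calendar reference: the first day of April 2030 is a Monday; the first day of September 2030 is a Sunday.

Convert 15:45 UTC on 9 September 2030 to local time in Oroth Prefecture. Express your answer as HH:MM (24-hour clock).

1 April 2030 is a Monday, so Mondays fall on 1, 8, 15, 22, 29; the last is April 29.
1 September 2030 is a Sunday, so the first Sunday is September 1 and the third is September 15.
At the standard offset (UTC+10:00), 15:45 UTC + 10h = 01:45 Oroth Prefecture standard time (rolling into the next day, 10 September 2030).
Daylight saving runs 29 April – 15 September; the standard-time date in Oroth Prefecture, 10 September 2030, is inside that window, so Oroth Prefecture is at UTC+11:00.
15:45 UTC + 11h = 02:45 local (rolling into the next day, 10 September 2030).

02:45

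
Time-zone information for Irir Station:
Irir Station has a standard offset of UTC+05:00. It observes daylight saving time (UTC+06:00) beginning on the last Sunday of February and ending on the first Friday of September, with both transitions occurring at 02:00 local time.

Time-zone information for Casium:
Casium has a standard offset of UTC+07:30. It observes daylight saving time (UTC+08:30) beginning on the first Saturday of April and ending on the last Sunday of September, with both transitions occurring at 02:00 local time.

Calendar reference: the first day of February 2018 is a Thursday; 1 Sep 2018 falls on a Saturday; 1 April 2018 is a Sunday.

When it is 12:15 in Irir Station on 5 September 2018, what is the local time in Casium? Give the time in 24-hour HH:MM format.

1 February 2018 is a Thursday, so Sundays fall on 4, 11, 18, 25; the last is February 25.
1 September 2018 is a Saturday, so the first Friday is September 7.
Daylight saving runs 25 February – 7 September; 5 September 2018 is inside that window, so Irir Station is at UTC+06:00.
12:15 Irir Station − 6h = 06:15 UTC.
1 April 2018 is a Sunday, so the first Saturday is April 7.
1 September 2018 is a Saturday, so Sundays fall on 2, 9, 16, 23, 30; the last is September 30.
At the standard offset (UTC+07:30), 06:15 UTC + 7h30m = 13:45 Casium standard time.
The standard-time date in Casium, 5 September 2018, falls between 7 April and 30 September, so daylight saving is in effect and Casium is at UTC+08:30.
06:15 UTC + 8h30m = 14:45 Casium.

14:45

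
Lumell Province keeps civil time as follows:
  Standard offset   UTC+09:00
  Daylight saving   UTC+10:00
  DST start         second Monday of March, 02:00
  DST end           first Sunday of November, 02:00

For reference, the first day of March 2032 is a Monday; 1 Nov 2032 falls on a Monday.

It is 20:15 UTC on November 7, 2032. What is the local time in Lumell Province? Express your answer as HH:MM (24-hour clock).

1 March 2032 is a Monday, so the first Monday is March 1 and the second is March 8.
1 November 2032 is a Monday, so the first Sunday is November 7.
At the standard offset (UTC+09:00), 20:15 UTC + 9h = 05:15 Lumell Province standard time (rolling into the next day, 8 November 2032).
The standard-time date in Lumell Province, November 8, 2032, is outside the daylight-saving period (8 March – 7 November), so Lumell Province is on standard time, UTC+09:00.
20:15 UTC + 9h = 05:15 local (rolling into the next day, 8 November 2032).

05:15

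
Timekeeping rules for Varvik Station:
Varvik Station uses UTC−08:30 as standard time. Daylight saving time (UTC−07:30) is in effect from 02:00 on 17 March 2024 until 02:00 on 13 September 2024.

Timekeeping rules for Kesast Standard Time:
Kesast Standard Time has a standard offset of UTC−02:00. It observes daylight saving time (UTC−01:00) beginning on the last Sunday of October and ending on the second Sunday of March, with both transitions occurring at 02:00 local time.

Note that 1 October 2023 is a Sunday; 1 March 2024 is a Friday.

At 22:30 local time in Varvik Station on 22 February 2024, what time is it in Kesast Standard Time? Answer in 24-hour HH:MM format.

06:00

Daylight saving runs 17 March – 13 September; 22 February 2024 is outside that window, so Varvik Station is on standard time at UTC−08:30.
22:30 Varvik Station + 8h30m = 07:00 UTC (rolling into the next day, 23 February 2024).
1 October 2023 is a Sunday, so Sundays fall on 1, 8, 15, 22, 29; the last is October 29.
1 March 2024 is a Friday, so the first Sunday is March 3 and the second is March 10.
At the standard offset (UTC−02:00), 07:00 UTC − 2h = 05:00 Kesast Standard Time standard time.
The standard-time date in Kesast Standard Time, 23 February 2024, falls between 29 October 2023 and 10 March 2024, so daylight saving is in effect and Kesast Standard Time is at UTC−01:00.
07:00 UTC − 1h = 06:00 Kesast Standard Time.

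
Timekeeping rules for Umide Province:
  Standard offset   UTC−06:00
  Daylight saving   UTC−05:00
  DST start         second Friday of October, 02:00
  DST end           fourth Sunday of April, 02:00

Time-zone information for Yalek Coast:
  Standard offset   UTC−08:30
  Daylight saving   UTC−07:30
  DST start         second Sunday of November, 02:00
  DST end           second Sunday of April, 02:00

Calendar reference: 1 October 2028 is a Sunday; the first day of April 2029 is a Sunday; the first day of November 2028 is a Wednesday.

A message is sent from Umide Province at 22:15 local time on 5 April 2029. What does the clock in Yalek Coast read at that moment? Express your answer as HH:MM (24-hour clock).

1 October 2028 is a Sunday, so the first Friday is October 6 and the second is October 13.
1 April 2029 is a Sunday, so the first Sunday is April 1 and the fourth is April 22.
Daylight saving runs 13 October 2028 – 22 April 2029; 5 April 2029 is inside that window, so Umide Province is at UTC−05:00.
22:15 Umide Province + 5h = 03:15 UTC (rolling into the next day, 6 April 2029).
1 November 2028 is a Wednesday, so the first Sunday is November 5 and the second is November 12.
1 April 2029 is a Sunday, so the first Sunday is April 1 and the second is April 8.
At the standard offset (UTC−08:30), 03:15 UTC − 8h30m = 18:45 Yalek Coast standard time (rolling into the previous day, 5 April 2029).
The standard-time date in Yalek Coast, 5 April 2029, lies within the daylight-saving period (12 November 2028 – 8 April 2029), so Yalek Coast is on daylight time, UTC−07:30.
03:15 UTC − 7h30m = 19:45 Yalek Coast (rolling into the previous day, 5 April 2029).

19:45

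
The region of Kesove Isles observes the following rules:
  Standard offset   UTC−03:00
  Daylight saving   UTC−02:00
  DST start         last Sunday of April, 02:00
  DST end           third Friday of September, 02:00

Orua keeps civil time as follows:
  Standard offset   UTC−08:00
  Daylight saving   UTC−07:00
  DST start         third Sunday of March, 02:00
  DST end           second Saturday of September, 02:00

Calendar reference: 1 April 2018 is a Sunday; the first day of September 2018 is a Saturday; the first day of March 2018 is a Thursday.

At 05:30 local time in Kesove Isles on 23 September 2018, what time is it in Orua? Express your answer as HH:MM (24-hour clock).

00:30

1 April 2018 is a Sunday, so Sundays fall on 1, 8, 15, 22, 29; the last is April 29.
1 September 2018 is a Saturday, so the first Friday is September 7 and the third is September 21.
Daylight saving runs 29 April – 21 September; 23 September 2018 is outside that window, so Kesove Isles is on standard time at UTC−03:00.
05:30 Kesove Isles + 3h = 08:30 UTC.
1 March 2018 is a Thursday, so the first Sunday is March 4 and the third is March 18.
1 September 2018 is a Saturday, so the first Saturday is September 1 and the second is September 8.
At the standard offset (UTC−08:00), 08:30 UTC − 8h = 00:30 Orua standard time.
The standard-time date in Orua, 23 September 2018, is outside the daylight-saving period (18 March – 8 September), so Orua is on standard time, UTC−08:00.
08:30 UTC − 8h = 00:30 Orua.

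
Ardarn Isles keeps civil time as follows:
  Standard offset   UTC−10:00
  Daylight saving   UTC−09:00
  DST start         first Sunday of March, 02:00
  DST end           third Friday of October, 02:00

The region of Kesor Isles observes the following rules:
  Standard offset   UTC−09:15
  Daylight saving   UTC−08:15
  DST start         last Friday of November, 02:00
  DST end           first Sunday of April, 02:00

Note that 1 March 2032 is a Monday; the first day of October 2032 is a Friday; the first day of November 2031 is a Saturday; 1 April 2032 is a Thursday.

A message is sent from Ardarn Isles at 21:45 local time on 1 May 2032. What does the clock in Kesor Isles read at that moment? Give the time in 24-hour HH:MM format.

1 March 2032 is a Monday, so the first Sunday is March 7.
1 October 2032 is a Friday, so the first Friday is October 1 and the third is October 15.
1 May 2032 lies within the daylight-saving period (7 March – 15 October), so Ardarn Isles is on daylight time, UTC−09:00.
21:45 Ardarn Isles + 9h = 06:45 UTC (rolling into the next day, 2 May 2032).
1 November 2031 is a Saturday, so Fridays fall on 7, 14, 21, 28; the last is November 28.
1 April 2032 is a Thursday, so the first Sunday is April 4.
At the standard offset (UTC−09:15), 06:45 UTC − 9h15m = 21:30 Kesor Isles standard time (rolling into the previous day, 1 May 2032).
Daylight saving runs 28 November 2031 – 4 April 2032; the standard-time date in Kesor Isles, 1 May 2032, is outside that window, so Kesor Isles is on standard time at UTC−09:15.
06:45 UTC − 9h15m = 21:30 Kesor Isles (rolling into the previous day, 1 May 2032).

21:30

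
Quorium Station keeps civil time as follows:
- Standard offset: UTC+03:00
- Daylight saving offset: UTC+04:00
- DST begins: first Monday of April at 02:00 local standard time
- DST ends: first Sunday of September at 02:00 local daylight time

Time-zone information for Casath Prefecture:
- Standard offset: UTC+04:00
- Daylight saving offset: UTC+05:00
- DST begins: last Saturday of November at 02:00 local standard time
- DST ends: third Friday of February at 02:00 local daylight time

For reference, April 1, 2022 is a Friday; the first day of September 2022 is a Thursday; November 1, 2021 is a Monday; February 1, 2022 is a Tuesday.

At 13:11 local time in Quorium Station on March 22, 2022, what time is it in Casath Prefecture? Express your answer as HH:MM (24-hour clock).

1 April 2022 is a Friday, so the first Monday is April 4.
1 September 2022 is a Thursday, so the first Sunday is September 4.
March 22, 2022 does not fall between 4 April and 4 September, so daylight saving is not in effect and Quorium Station is at UTC+03:00.
13:11 Quorium Station − 3h = 10:11 UTC.
1 November 2021 is a Monday, so Saturdays fall on 6, 13, 20, 27; the last is November 27.
1 February 2022 is a Tuesday, so the first Friday is February 4 and the third is February 18.
At the standard offset (UTC+04:00), 10:11 UTC + 4h = 14:11 Casath Prefecture standard time.
Daylight saving runs 27 November 2021 – 18 February 2022; the standard-time date in Casath Prefecture, March 22, 2022, is outside that window, so Casath Prefecture is on standard time at UTC+04:00.
10:11 UTC + 4h = 14:11 Casath Prefecture.

14:11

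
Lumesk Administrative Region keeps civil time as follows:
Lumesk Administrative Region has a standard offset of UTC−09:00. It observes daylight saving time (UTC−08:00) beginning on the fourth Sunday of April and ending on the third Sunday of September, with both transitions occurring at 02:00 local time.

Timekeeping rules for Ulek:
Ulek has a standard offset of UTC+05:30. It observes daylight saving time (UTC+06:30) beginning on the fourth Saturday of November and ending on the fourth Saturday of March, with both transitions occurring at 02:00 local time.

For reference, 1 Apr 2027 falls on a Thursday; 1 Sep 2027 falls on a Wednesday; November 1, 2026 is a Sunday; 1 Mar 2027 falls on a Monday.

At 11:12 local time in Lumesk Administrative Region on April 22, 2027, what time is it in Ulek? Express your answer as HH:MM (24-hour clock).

1 April 2027 is a Thursday, so the first Sunday is April 4 and the fourth is April 25.
1 September 2027 is a Wednesday, so the first Sunday is September 5 and the third is September 19.
April 22, 2027 does not fall between 25 April and 19 September, so daylight saving is not in effect and Lumesk Administrative Region is at UTC−09:00.
11:12 Lumesk Administrative Region + 9h = 20:12 UTC.
1 November 2026 is a Sunday, so the first Saturday is November 7 and the fourth is November 28.
1 March 2027 is a Monday, so the first Saturday is March 6 and the fourth is March 27.
At the standard offset (UTC+05:30), 20:12 UTC + 5h30m = 01:42 Ulek standard time (rolling into the next day, 23 April 2027).
Daylight saving runs 28 November 2026 – 27 March 2027; the standard-time date in Ulek, April 23, 2027, is outside that window, so Ulek is on standard time at UTC+05:30.
20:12 UTC + 5h30m = 01:42 Ulek (rolling into the next day, 23 April 2027).

01:42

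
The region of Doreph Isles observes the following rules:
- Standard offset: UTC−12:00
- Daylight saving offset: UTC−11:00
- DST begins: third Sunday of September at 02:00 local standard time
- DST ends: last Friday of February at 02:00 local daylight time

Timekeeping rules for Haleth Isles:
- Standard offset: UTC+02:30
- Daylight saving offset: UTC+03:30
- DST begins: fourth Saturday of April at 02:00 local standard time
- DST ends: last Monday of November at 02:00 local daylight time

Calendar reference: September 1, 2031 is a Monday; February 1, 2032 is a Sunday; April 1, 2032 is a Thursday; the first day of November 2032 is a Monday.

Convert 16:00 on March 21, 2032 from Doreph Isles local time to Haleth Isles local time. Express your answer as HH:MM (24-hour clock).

1 September 2031 is a Monday, so the first Sunday is September 7 and the third is September 21.
1 February 2032 is a Sunday, so Fridays fall on 6, 13, 20, 27; the last is February 27.
March 21, 2032 is outside the daylight-saving period (21 September 2031 – 27 February 2032), so Doreph Isles is on standard time, UTC−12:00.
16:00 Doreph Isles + 12h = 04:00 UTC (rolling into the next day, 22 March 2032).
1 April 2032 is a Thursday, so the first Saturday is April 3 and the fourth is April 24.
1 November 2032 is a Monday, so Mondays fall on 1, 8, 15, 22, 29; the last is November 29.
At the standard offset (UTC+02:30), 04:00 UTC + 2h30m = 06:30 Haleth Isles standard time.
The standard-time date in Haleth Isles, March 22, 2032, is outside the daylight-saving period (24 April – 29 November), so Haleth Isles is on standard time, UTC+02:30.
04:00 UTC + 2h30m = 06:30 Haleth Isles.

06:30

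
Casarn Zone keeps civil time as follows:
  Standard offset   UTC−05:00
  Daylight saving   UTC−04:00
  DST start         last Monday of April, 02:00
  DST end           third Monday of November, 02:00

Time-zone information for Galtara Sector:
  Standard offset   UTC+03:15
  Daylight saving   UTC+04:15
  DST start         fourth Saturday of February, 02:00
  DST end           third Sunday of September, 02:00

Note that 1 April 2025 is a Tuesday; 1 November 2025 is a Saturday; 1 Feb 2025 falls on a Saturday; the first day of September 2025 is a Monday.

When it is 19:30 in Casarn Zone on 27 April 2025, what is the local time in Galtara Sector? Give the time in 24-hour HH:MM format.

1 April 2025 is a Tuesday, so Mondays fall on 7, 14, 21, 28; the last is April 28.
1 November 2025 is a Saturday, so the first Monday is November 3 and the third is November 17.
Daylight saving runs 28 April – 17 November; 27 April 2025 is outside that window, so Casarn Zone is on standard time at UTC−05:00.
19:30 Casarn Zone + 5h = 00:30 UTC (rolling into the next day, 28 April 2025).
1 February 2025 is a Saturday, so the first Saturday is February 1 and the fourth is February 22.
1 September 2025 is a Monday, so the first Sunday is September 7 and the third is September 21.
At the standard offset (UTC+03:15), 00:30 UTC + 3h15m = 03:45 Galtara Sector standard time.
The standard-time date in Galtara Sector, 28 April 2025, lies within the daylight-saving period (22 February – 21 September), so Galtara Sector is on daylight time, UTC+04:15.
00:30 UTC + 4h15m = 04:45 Galtara Sector.

04:45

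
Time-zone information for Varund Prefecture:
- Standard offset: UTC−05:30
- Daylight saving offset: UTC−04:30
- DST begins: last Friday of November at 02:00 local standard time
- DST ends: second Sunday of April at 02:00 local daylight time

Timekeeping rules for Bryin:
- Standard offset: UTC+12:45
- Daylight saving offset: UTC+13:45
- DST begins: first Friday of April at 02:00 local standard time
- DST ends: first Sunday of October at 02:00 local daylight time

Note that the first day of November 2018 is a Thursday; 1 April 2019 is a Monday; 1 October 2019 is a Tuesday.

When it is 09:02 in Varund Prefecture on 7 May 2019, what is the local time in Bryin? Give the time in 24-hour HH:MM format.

04:17

1 November 2018 is a Thursday, so Fridays fall on 2, 9, 16, 23, 30; the last is November 30.
1 April 2019 is a Monday, so the first Sunday is April 7 and the second is April 14.
7 May 2019 does not fall between 30 November 2018 and 14 April 2019, so daylight saving is not in effect and Varund Prefecture is at UTC−05:30.
09:02 Varund Prefecture + 5h30m = 14:32 UTC.
1 April 2019 is a Monday, so the first Friday is April 5.
1 October 2019 is a Tuesday, so the first Sunday is October 6.
At the standard offset (UTC+12:45), 14:32 UTC + 12h45m = 03:17 Bryin standard time (rolling into the next day, 8 May 2019).
The standard-time date in Bryin, 8 May 2019, falls between 5 April and 6 October, so daylight saving is in effect and Bryin is at UTC+13:45.
14:32 UTC + 13h45m = 04:17 Bryin (rolling into the next day, 8 May 2019).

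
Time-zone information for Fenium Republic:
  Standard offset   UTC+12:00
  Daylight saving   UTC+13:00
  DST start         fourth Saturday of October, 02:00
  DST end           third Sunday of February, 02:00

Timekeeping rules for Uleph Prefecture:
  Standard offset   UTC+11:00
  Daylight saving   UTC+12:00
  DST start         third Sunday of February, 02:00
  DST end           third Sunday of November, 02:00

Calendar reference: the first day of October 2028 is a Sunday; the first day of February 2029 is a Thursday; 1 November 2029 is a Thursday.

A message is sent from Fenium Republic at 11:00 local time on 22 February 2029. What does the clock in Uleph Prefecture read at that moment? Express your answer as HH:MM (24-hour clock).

11:00

1 October 2028 is a Sunday, so the first Saturday is October 7 and the fourth is October 28.
1 February 2029 is a Thursday, so the first Sunday is February 4 and the third is February 18.
Daylight saving runs 28 October 2028 – 18 February 2029; 22 February 2029 is outside that window, so Fenium Republic is on standard time at UTC+12:00.
11:00 Fenium Republic − 12h = 23:00 UTC (rolling into the previous day, 21 February 2029).
1 February 2029 is a Thursday, so the first Sunday is February 4 and the third is February 18.
1 November 2029 is a Thursday, so the first Sunday is November 4 and the third is November 18.
At the standard offset (UTC+11:00), 23:00 UTC + 11h = 10:00 Uleph Prefecture standard time (rolling into the next day, 22 February 2029).
The standard-time date in Uleph Prefecture, 22 February 2029, falls between 18 February and 18 November, so daylight saving is in effect and Uleph Prefecture is at UTC+12:00.
23:00 UTC + 12h = 11:00 Uleph Prefecture (rolling into the next day, 22 February 2029).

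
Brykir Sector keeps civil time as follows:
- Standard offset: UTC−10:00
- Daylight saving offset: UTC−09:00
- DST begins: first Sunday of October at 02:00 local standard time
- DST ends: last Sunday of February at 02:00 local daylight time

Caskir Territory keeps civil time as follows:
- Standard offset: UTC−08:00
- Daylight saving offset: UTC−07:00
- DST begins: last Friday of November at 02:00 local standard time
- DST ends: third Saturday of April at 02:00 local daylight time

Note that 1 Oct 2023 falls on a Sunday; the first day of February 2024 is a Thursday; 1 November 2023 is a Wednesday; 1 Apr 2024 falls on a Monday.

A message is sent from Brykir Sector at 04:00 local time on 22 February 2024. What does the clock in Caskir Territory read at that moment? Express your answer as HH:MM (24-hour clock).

06:00

1 October 2023 is a Sunday, so the first Sunday is October 1.
1 February 2024 is a Thursday, so Sundays fall on 4, 11, 18, 25; the last is February 25.
22 February 2024 falls between 1 October 2023 and 25 February 2024, so daylight saving is in effect and Brykir Sector is at UTC−09:00.
04:00 Brykir Sector + 9h = 13:00 UTC.
1 November 2023 is a Wednesday, so Fridays fall on 3, 10, 17, 24; the last is November 24.
1 April 2024 is a Monday, so the first Saturday is April 6 and the third is April 20.
At the standard offset (UTC−08:00), 13:00 UTC − 8h = 05:00 Caskir Territory standard time.
The standard-time date in Caskir Territory, 22 February 2024, lies within the daylight-saving period (24 November 2023 – 20 April 2024), so Caskir Territory is on daylight time, UTC−07:00.
13:00 UTC − 7h = 06:00 Caskir Territory.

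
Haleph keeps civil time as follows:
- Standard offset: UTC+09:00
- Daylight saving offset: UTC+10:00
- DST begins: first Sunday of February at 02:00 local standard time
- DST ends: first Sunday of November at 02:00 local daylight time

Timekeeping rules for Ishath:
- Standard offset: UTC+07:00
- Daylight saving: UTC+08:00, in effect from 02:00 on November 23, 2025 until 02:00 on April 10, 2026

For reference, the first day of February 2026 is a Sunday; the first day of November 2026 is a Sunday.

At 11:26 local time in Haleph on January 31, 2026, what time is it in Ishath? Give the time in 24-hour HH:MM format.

10:26

1 February 2026 is a Sunday, so the first Sunday is February 1.
1 November 2026 is a Sunday, so the first Sunday is November 1.
January 31, 2026 does not fall between 1 February and 1 November, so daylight saving is not in effect and Haleph is at UTC+09:00.
11:26 Haleph − 9h = 02:26 UTC.
At the standard offset (UTC+07:00), 02:26 UTC + 7h = 09:26 Ishath standard time.
The standard-time date in Ishath, January 31, 2026, falls between 23 November 2025 and 10 April 2026, so daylight saving is in effect and Ishath is at UTC+08:00.
02:26 UTC + 8h = 10:26 Ishath.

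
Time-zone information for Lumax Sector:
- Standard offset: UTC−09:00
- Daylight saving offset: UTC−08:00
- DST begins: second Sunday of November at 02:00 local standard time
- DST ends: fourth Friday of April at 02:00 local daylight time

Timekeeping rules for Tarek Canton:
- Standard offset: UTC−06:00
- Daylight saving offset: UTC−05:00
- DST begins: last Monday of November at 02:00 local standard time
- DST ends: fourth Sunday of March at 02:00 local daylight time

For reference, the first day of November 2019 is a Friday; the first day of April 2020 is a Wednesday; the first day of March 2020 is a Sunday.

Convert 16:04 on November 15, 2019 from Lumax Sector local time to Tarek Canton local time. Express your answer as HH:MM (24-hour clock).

1 November 2019 is a Friday, so the first Sunday is November 3 and the second is November 10.
1 April 2020 is a Wednesday, so the first Friday is April 3 and the fourth is April 24.
November 15, 2019 falls between 10 November 2019 and 24 April 2020, so daylight saving is in effect and Lumax Sector is at UTC−08:00.
16:04 Lumax Sector + 8h = 00:04 UTC (rolling into the next day, 16 November 2019).
1 November 2019 is a Friday, so Mondays fall on 4, 11, 18, 25; the last is November 25.
1 March 2020 is a Sunday, so the first Sunday is March 1 and the fourth is March 22.
At the standard offset (UTC−06:00), 00:04 UTC − 6h = 18:04 Tarek Canton standard time (rolling into the previous day, 15 November 2019).
The standard-time date in Tarek Canton, November 15, 2019, is outside the daylight-saving period (25 November 2019 – 22 March 2020), so Tarek Canton is on standard time, UTC−06:00.
00:04 UTC − 6h = 18:04 Tarek Canton (rolling into the previous day, 15 November 2019).

18:04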